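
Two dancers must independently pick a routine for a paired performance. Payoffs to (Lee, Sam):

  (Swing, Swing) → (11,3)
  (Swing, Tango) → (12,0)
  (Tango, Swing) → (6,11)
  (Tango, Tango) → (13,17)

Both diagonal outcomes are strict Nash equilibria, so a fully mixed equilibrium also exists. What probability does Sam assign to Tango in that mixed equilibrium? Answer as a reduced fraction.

5/6

Sam's mix q on Swing must make Lee indifferent between Swing and Tango.
Lee's payoff from Swing: 11q + 12(1−q). From Tango: 6q + 13(1−q).
Set equal: 5q = 1(1−q) → q = 1/6.
Probability on Tango is 1 − 1/6 = 5/6.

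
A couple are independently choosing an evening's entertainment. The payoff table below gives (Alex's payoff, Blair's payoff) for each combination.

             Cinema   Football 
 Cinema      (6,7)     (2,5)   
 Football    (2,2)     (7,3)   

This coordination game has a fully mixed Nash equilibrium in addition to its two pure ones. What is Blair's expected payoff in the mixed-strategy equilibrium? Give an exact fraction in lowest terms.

11/3

Alex mixes with probability p on Cinema, chosen so Blair is indifferent: 7p + 2(1−p) = 5p + 3(1−p) gives p = 1/3.
Blair's expected payoff is 7·1/3 + 2·2/3 = 11/3.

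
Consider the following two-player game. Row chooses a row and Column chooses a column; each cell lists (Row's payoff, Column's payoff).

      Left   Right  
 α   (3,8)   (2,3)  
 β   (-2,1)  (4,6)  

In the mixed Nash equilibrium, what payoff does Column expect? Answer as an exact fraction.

Row mixes with probability p on α, chosen so Column is indifferent: 8p + 1(1−p) = 3p + 6(1−p) gives p = 1/2.
Column's expected payoff is 8·1/2 + 1·1/2 = 9/2.

9/2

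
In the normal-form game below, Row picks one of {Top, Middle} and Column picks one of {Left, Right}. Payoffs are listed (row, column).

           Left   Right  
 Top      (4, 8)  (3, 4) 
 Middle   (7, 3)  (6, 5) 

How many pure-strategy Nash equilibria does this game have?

(Middle, Right): Row gets 6 (best alternative 3); Column gets 5 (best alternative 3). Neither deviates — NE.
(Top, Left) is not a NE: Row would switch to Middle (7 > 4).
No other cell survives both best-response checks, so there is 1 pure NE.

1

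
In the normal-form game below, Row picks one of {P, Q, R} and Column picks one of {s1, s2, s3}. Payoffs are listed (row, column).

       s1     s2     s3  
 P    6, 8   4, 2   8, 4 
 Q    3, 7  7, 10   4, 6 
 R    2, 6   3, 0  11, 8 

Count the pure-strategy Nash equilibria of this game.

3

(P, s1): Row gets 6 (best alternative 3); Column gets 8 (best alternative 4). Neither deviates — NE.
(Q, s2): Row gets 7 (best alternative 4); Column gets 10 (best alternative 7). Neither deviates — NE.
(R, s3): Row gets 11 (best alternative 8); Column gets 8 (best alternative 6). Neither deviates — NE.
(R, s1) is not a NE: Row would switch to P (6 > 2).
No other cell survives both best-response checks, so there are 3 pure NE.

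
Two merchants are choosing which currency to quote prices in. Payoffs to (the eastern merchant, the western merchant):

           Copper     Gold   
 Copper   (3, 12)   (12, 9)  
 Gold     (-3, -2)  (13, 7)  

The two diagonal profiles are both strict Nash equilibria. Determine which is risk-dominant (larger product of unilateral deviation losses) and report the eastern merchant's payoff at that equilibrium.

3

At both Copper: the eastern merchant loses 3 − (-3) = 6 by deviating; the western merchant loses 12 − 9 = 3. Product = 6·3 = 18.
At both Gold: the eastern merchant loses 13 − 12 = 1 by deviating; the western merchant loses 7 − (-2) = 9. Product = 1·9 = 9.
18 > 9, so both Copper is risk-dominant. The eastern merchant's payoff there is 3.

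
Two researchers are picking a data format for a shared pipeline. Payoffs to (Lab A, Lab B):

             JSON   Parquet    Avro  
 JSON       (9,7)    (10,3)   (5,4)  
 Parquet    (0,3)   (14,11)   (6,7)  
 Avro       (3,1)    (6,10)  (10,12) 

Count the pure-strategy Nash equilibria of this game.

Both JSON: Lab A gets 9 (best alternative 3); Lab B gets 7 (best alternative 4). Neither deviates — NE.
Both Parquet: Lab A gets 14 (best alternative 10); Lab B gets 11 (best alternative 7). Neither deviates — NE.
Both Avro: Lab A gets 10 (best alternative 6); Lab B gets 12 (best alternative 10). Neither deviates — NE.
(JSON, Parquet) is not a NE: Lab A would switch to Parquet (14 > 10).
No other cell survives both best-response checks, so there are 3 pure NE.

3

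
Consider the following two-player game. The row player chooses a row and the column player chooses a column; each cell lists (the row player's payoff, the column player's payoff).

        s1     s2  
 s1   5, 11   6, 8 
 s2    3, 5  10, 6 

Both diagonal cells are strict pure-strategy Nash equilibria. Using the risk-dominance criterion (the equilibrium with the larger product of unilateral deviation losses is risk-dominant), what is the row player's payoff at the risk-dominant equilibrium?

5

At both s1: the row player loses 5 − 3 = 2 by deviating; the column player loses 11 − 8 = 3. Product = 2·3 = 6.
At both s2: the row player loses 10 − 6 = 4 by deviating; the column player loses 6 − 5 = 1. Product = 4·1 = 4.
6 > 4, so both s1 is risk-dominant. The row player's payoff there is 5.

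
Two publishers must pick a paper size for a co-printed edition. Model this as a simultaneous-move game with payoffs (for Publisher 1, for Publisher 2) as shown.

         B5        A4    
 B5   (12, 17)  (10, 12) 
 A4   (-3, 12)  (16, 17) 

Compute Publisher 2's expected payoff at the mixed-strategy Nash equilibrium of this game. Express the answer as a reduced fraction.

29/2

Publisher 1 mixes with probability p on B5, chosen so Publisher 2 is indifferent: 17p + 12(1−p) = 12p + 17(1−p) gives p = 1/2.
Publisher 2's expected payoff is 17·1/2 + 12·1/2 = 29/2.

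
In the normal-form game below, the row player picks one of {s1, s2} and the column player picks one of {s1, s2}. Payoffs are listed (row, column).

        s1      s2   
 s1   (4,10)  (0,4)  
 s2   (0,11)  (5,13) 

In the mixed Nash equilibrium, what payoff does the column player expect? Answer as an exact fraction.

43/4

The row player mixes with probability p on s1, chosen so the column player is indifferent: 10p + 11(1−p) = 4p + 13(1−p) gives p = 1/4.
The column player's expected payoff is 10·1/4 + 11·3/4 = 43/4.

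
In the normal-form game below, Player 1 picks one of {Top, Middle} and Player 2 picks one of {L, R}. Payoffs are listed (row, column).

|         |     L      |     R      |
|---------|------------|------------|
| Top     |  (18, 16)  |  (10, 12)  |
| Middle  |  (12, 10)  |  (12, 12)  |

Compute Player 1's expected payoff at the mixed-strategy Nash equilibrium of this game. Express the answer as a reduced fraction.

12

Player 2 mixes with probability q on L, chosen so Player 1 is indifferent: 18q + 10(1−q) = 12q + 12(1−q) gives q = 1/4.
Player 1's expected payoff (from either row, since indifferent) is 18·1/4 + 10·3/4 = 12.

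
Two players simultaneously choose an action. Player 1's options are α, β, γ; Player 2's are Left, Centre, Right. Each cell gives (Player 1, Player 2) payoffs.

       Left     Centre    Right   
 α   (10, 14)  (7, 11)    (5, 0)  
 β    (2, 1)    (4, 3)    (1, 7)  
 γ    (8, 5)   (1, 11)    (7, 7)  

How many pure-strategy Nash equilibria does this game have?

1

(α, Left): Player 1 gets 10 (best alternative 8); Player 2 gets 14 (best alternative 11). Neither deviates — NE.
(γ, Right) is not a NE: Player 2 would switch to Centre (11 > 7).
No other cell survives both best-response checks, so there is 1 pure NE.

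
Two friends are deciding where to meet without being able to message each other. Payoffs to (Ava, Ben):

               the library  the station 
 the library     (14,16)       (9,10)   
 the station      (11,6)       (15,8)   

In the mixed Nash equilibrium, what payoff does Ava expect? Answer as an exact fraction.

37/3

Ben mixes with probability q on the library, chosen so Ava is indifferent: 14q + 9(1−q) = 11q + 15(1−q) gives q = 2/3.
Ava's expected payoff (from either row, since indifferent) is 14·2/3 + 9·1/3 = 37/3.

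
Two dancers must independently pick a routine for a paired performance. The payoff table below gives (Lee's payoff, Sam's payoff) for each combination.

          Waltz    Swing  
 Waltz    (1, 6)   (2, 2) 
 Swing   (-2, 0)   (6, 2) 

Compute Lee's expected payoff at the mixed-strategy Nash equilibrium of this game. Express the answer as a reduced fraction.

10/7

Sam mixes with probability q on Waltz, chosen so Lee is indifferent: 1q + 2(1−q) = (-2)q + 6(1−q) gives q = 4/7.
Lee's expected payoff (from either row, since indifferent) is 1·4/7 + 2·3/7 = 10/7.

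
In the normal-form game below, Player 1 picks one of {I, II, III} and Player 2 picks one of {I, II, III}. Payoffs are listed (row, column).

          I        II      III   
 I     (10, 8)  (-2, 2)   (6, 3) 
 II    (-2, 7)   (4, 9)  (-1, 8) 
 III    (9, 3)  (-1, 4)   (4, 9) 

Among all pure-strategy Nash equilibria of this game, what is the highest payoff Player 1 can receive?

Both I is a pure NE (Player 1: 10 ≥ 9; Player 2: 8 ≥ 3). Player 1 gets 10.
Both II is a pure NE (Player 1: 4 ≥ -1; Player 2: 9 ≥ 8). Player 1 gets 4.
Every other cell has a profitable deviation for at least one player. Highest of {10, 4} is 10.

10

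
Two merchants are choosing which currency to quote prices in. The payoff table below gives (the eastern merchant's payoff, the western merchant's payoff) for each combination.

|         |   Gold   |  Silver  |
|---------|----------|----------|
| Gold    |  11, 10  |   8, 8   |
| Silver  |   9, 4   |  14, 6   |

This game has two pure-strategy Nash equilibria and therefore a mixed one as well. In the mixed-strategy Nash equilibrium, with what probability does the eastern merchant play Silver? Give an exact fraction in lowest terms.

The eastern merchant's mix p on Gold must make the western merchant indifferent between Gold and Silver.
The western merchant's payoff from Gold: 10p + 4(1−p). From Silver: 8p + 6(1−p).
Set equal: 2p = 2(1−p) → p = 2/4 = 1/2.
Probability on Silver is 1 − 1/2 = 1/2.

1/2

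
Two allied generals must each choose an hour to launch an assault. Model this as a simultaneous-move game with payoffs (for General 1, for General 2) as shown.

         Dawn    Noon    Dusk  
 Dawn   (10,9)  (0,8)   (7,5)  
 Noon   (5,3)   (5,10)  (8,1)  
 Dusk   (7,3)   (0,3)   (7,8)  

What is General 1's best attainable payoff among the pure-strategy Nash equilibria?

Both Dawn is a pure NE (General 1: 10 ≥ 7; General 2: 9 ≥ 8). General 1 gets 10.
Both Noon is a pure NE (General 1: 5 ≥ 0; General 2: 10 ≥ 3). General 1 gets 5.
Every other cell has a profitable deviation for at least one player. Highest of {10, 5} is 10.

10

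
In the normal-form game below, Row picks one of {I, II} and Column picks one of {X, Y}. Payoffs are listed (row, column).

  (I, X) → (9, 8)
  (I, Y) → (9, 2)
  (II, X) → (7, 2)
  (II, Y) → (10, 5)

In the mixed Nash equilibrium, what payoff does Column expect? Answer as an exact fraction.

Row mixes with probability p on I, chosen so Column is indifferent: 8p + 2(1−p) = 2p + 5(1−p) gives p = 1/3.
Column's expected payoff is 8·1/3 + 2·2/3 = 4.

4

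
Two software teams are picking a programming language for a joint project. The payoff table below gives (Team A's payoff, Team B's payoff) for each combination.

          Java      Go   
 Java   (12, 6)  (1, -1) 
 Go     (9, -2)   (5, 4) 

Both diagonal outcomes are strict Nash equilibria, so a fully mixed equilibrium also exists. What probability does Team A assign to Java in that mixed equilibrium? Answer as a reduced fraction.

Team A's mix p on Java must make Team B indifferent between Java and Go.
Team B's payoff from Java: 6p + (-2)(1−p). From Go: (-1)p + 4(1−p).
Set equal: 7p = 6(1−p) → p = 6/13.

6/13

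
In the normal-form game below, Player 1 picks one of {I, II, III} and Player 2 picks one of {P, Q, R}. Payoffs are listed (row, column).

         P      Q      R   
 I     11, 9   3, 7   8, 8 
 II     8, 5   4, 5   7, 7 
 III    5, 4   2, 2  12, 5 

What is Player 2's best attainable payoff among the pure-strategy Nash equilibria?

(I, P) is a pure NE (Player 1: 11 ≥ 8; Player 2: 9 ≥ 8). Player 2 gets 9.
(III, R) is a pure NE (Player 1: 12 ≥ 8; Player 2: 5 ≥ 4). Player 2 gets 5.
Every other cell has a profitable deviation for at least one player. Highest of {9, 5} is 9.

9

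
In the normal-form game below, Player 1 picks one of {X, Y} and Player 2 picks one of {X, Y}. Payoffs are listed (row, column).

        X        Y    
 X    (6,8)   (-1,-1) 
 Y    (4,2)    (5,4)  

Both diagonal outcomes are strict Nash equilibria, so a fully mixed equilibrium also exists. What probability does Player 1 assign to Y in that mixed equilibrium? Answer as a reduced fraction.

9/11

Player 1's mix p on X must make Player 2 indifferent between X and Y.
Player 2's payoff from X: 8p + 2(1−p). From Y: (-1)p + 4(1−p).
Set equal: 9p = 2(1−p) → p = 2/11.
Probability on Y is 1 − 2/11 = 9/11.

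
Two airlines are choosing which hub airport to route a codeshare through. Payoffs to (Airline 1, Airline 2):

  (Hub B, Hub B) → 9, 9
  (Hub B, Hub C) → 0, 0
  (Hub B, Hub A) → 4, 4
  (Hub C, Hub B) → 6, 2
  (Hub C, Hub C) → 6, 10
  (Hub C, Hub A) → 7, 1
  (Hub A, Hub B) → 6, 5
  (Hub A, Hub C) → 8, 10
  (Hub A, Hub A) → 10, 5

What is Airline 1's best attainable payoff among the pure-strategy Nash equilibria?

9

Both Hub B is a pure NE (Airline 1: 9 ≥ 6; Airline 2: 9 ≥ 4). Airline 1 gets 9.
(Hub A, Hub C) is a pure NE (Airline 1: 8 ≥ 6; Airline 2: 10 ≥ 5). Airline 1 gets 8.
Every other cell has a profitable deviation for at least one player. Highest of {9, 8} is 9.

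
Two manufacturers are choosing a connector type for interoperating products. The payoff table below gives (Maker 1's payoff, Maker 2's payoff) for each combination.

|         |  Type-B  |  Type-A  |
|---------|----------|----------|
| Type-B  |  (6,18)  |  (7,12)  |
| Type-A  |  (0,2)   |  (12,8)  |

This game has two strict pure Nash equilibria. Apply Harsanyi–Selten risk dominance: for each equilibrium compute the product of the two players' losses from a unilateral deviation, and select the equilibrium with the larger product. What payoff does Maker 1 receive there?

6

At both Type-B: Maker 1 loses 6 − 0 = 6 by deviating; Maker 2 loses 18 − 12 = 6. Product = 6·6 = 36.
At both Type-A: Maker 1 loses 12 − 7 = 5 by deviating; Maker 2 loses 8 − 2 = 6. Product = 5·6 = 30.
36 > 30, so both Type-B is risk-dominant. Maker 1's payoff there is 6.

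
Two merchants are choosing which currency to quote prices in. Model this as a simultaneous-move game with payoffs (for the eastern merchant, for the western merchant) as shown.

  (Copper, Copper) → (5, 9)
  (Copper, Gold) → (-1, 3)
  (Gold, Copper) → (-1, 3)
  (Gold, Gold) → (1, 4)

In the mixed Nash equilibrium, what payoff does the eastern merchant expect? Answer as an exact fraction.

1/2

The western merchant mixes with probability q on Copper, chosen so the eastern merchant is indifferent: 5q + (-1)(1−q) = (-1)q + 1(1−q) gives q = 1/4.
The eastern merchant's expected payoff (from either row, since indifferent) is 5·1/4 + (-1)·3/4 = 1/2.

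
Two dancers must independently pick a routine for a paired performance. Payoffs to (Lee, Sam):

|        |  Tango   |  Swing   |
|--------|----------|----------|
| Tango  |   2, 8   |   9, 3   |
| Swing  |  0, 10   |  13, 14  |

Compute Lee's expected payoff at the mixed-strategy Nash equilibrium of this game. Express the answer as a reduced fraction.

Sam mixes with probability q on Tango, chosen so Lee is indifferent: 2q + 9(1−q) = 0q + 13(1−q) gives q = 2/3.
Lee's expected payoff (from either row, since indifferent) is 2·2/3 + 9·1/3 = 13/3.

13/3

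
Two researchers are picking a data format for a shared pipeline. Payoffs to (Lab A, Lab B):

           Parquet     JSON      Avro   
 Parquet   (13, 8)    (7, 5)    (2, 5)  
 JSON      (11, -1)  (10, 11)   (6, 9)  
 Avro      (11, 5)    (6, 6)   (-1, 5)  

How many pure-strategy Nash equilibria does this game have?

2

Both Parquet: Lab A gets 13 (best alternative 11); Lab B gets 8 (best alternative 5). Neither deviates — NE.
Both JSON: Lab A gets 10 (best alternative 7); Lab B gets 11 (best alternative 9). Neither deviates — NE.
Both Avro is not a NE: Lab A would switch to JSON (6 > -1).
No other cell survives both best-response checks, so there are 2 pure NE.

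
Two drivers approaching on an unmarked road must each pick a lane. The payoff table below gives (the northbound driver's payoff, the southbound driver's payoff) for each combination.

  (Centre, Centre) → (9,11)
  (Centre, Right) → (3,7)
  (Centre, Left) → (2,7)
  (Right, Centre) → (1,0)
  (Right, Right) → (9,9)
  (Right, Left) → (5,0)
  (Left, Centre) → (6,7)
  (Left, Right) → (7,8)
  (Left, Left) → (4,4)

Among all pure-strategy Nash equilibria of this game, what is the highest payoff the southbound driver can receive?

Both Centre is a pure NE (the northbound driver: 9 ≥ 6; the southbound driver: 11 ≥ 7). The southbound driver gets 11.
Both Right is a pure NE (the northbound driver: 9 ≥ 7; the southbound driver: 9 ≥ 0). The southbound driver gets 9.
Every other cell has a profitable deviation for at least one player. Highest of {11, 9} is 11.

11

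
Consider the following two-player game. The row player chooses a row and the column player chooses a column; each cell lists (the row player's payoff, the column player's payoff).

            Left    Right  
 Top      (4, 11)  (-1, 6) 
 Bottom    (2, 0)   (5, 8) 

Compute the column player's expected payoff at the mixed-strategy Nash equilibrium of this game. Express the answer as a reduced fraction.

The row player mixes with probability p on Top, chosen so the column player is indifferent: 11p + 0(1−p) = 6p + 8(1−p) gives p = 8/13.
The column player's expected payoff is 11·8/13 + 0·5/13 = 88/13.

88/13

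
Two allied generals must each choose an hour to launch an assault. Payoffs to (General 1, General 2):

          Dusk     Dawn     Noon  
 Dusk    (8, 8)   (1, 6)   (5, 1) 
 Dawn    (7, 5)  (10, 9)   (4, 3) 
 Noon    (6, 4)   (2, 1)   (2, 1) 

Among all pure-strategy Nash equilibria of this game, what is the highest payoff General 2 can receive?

9

Both Dusk is a pure NE (General 1: 8 ≥ 7; General 2: 8 ≥ 6). General 2 gets 8.
Both Dawn is a pure NE (General 1: 10 ≥ 2; General 2: 9 ≥ 5). General 2 gets 9.
Every other cell has a profitable deviation for at least one player. Highest of {8, 9} is 9.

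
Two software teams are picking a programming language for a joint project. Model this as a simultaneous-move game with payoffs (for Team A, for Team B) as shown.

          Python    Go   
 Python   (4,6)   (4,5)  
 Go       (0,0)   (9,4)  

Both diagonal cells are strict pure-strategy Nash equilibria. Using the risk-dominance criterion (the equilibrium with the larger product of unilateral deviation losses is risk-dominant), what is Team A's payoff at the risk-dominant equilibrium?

9

At both Python: Team A loses 4 − 0 = 4 by deviating; Team B loses 6 − 5 = 1. Product = 4·1 = 4.
At both Go: Team A loses 9 − 4 = 5 by deviating; Team B loses 4 − 0 = 4. Product = 5·4 = 20.
20 > 4, so both Go is risk-dominant. Team A's payoff there is 9.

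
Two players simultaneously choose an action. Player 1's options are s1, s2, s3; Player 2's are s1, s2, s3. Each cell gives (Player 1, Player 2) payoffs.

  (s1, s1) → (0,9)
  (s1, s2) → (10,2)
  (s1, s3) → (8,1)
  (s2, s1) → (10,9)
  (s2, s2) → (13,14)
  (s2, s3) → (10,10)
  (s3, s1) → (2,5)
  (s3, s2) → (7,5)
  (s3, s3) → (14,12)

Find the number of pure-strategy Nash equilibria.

Both s2: Player 1 gets 13 (best alternative 10); Player 2 gets 14 (best alternative 10). Neither deviates — NE.
Both s3: Player 1 gets 14 (best alternative 10); Player 2 gets 12 (best alternative 5). Neither deviates — NE.
Both s1 is not a NE: Player 1 would switch to s2 (10 > 0).
No other cell survives both best-response checks, so there are 2 pure NE.

2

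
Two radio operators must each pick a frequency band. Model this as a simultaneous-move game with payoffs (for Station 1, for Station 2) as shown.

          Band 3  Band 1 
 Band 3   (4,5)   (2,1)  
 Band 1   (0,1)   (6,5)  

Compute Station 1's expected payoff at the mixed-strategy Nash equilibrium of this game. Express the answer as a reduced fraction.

3

Station 2 mixes with probability q on Band 3, chosen so Station 1 is indifferent: 4q + 2(1−q) = 0q + 6(1−q) gives q = 1/2.
Station 1's expected payoff (from either row, since indifferent) is 4·1/2 + 2·1/2 = 3.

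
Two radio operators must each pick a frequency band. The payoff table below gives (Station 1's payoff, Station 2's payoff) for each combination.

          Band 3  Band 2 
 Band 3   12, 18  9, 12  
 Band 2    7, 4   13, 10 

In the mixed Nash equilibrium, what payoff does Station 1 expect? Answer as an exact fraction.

Station 2 mixes with probability q on Band 3, chosen so Station 1 is indifferent: 12q + 9(1−q) = 7q + 13(1−q) gives q = 4/9.
Station 1's expected payoff (from either row, since indifferent) is 12·4/9 + 9·5/9 = 31/3.

31/3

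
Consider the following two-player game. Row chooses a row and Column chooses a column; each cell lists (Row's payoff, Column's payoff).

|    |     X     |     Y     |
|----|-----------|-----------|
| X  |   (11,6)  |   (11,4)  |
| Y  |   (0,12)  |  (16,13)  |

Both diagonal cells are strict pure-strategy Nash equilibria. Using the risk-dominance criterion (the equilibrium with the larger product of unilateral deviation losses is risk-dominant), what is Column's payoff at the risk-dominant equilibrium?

6

At both X: Row loses 11 − 0 = 11 by deviating; Column loses 6 − 4 = 2. Product = 11·2 = 22.
At both Y: Row loses 16 − 11 = 5 by deviating; Column loses 13 − 12 = 1. Product = 5·1 = 5.
22 > 5, so both X is risk-dominant. Column's payoff there is 6.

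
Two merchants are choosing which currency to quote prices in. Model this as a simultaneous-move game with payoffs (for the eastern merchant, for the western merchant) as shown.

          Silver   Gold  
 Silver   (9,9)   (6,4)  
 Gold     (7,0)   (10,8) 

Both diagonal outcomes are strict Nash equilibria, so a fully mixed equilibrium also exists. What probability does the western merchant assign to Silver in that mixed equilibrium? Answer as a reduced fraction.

The western merchant's mix q on Silver must make the eastern merchant indifferent between Silver and Gold.
The eastern merchant's payoff from Silver: 9q + 6(1−q). From Gold: 7q + 10(1−q).
Set equal: 2q = 4(1−q) → q = 4/6 = 2/3.

2/3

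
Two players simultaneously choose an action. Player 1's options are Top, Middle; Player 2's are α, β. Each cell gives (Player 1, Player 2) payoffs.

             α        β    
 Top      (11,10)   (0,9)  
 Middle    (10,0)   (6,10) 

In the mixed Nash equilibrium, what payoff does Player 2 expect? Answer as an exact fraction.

100/11

Player 1 mixes with probability p on Top, chosen so Player 2 is indifferent: 10p + 0(1−p) = 9p + 10(1−p) gives p = 10/11.
Player 2's expected payoff is 10·10/11 + 0·1/11 = 100/11.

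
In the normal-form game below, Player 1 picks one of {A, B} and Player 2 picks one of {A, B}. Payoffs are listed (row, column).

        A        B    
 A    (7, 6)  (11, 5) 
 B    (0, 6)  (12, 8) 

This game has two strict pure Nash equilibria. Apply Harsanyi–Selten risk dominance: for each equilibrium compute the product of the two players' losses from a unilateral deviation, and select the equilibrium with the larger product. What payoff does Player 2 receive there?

6

At both A: Player 1 loses 7 − 0 = 7 by deviating; Player 2 loses 6 − 5 = 1. Product = 7·1 = 7.
At both B: Player 1 loses 12 − 11 = 1 by deviating; Player 2 loses 8 − 6 = 2. Product = 1·2 = 2.
7 > 2, so both A is risk-dominant. Player 2's payoff there is 6.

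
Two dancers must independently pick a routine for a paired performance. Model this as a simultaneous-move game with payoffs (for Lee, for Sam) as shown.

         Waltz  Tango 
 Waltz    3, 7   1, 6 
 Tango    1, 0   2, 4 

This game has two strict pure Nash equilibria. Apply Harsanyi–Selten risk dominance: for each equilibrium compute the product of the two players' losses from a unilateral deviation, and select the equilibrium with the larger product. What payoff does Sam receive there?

At both Waltz: Lee loses 3 − 1 = 2 by deviating; Sam loses 7 − 6 = 1. Product = 2·1 = 2.
At both Tango: Lee loses 2 − 1 = 1 by deviating; Sam loses 4 − 0 = 4. Product = 1·4 = 4.
4 > 2, so both Tango is risk-dominant. Sam's payoff there is 4.

4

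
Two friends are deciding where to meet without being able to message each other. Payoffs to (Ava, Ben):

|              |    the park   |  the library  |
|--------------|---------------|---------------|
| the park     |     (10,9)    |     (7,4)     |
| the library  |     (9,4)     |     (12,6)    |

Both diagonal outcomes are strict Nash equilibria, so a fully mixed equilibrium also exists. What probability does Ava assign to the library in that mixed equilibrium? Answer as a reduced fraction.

5/7

Ava's mix p on the park must make Ben indifferent between the park and the library.
Ben's payoff from the park: 9p + 4(1−p). From the library: 4p + 6(1−p).
Set equal: 5p = 2(1−p) → p = 2/7.
Probability on the library is 1 − 2/7 = 5/7.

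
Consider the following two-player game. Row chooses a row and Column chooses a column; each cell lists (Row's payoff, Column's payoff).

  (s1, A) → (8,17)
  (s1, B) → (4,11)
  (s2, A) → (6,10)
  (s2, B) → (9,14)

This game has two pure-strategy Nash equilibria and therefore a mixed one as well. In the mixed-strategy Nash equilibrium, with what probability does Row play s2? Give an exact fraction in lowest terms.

3/5

Row's mix p on s1 must make Column indifferent between A and B.
Column's payoff from A: 17p + 10(1−p). From B: 11p + 14(1−p).
Set equal: 6p = 4(1−p) → p = 4/10 = 2/5.
Probability on s2 is 1 − 2/5 = 3/5.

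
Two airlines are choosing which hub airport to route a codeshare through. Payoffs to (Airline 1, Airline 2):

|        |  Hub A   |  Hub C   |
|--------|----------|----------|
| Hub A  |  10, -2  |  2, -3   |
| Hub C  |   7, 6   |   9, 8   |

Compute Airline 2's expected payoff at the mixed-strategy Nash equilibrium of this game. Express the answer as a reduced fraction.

Airline 1 mixes with probability p on Hub A, chosen so Airline 2 is indifferent: (-2)p + 6(1−p) = (-3)p + 8(1−p) gives p = 2/3.
Airline 2's expected payoff is (-2)·2/3 + 6·1/3 = 2/3.

2/3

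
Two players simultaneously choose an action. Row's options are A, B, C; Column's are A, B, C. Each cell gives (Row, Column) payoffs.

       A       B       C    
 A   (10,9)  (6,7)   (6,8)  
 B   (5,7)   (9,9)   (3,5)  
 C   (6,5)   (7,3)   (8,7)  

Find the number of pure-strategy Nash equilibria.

3

Both A: Row gets 10 (best alternative 6); Column gets 9 (best alternative 8). Neither deviates — NE.
Both B: Row gets 9 (best alternative 7); Column gets 9 (best alternative 7). Neither deviates — NE.
Both C: Row gets 8 (best alternative 6); Column gets 7 (best alternative 5). Neither deviates — NE.
(C, A) is not a NE: Row would switch to A (10 > 6).
No other cell survives both best-response checks, so there are 3 pure NE.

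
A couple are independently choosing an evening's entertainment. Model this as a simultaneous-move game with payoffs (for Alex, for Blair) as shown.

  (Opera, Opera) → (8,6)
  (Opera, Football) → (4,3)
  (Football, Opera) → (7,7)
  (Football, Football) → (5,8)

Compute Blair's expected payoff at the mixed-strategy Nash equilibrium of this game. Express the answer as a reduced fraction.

Alex mixes with probability p on Opera, chosen so Blair is indifferent: 6p + 7(1−p) = 3p + 8(1−p) gives p = 1/4.
Blair's expected payoff is 6·1/4 + 7·3/4 = 27/4.

27/4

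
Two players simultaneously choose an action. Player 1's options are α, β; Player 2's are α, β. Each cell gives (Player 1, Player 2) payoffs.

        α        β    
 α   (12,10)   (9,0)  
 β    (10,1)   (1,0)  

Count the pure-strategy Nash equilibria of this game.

1

Both α: Player 1 gets 12 (best alternative 10); Player 2 gets 10 (best alternative 0). Neither deviates — NE.
Both β is not a NE: Player 1 would switch to α (9 > 1).
No other cell survives both best-response checks, so there is 1 pure NE.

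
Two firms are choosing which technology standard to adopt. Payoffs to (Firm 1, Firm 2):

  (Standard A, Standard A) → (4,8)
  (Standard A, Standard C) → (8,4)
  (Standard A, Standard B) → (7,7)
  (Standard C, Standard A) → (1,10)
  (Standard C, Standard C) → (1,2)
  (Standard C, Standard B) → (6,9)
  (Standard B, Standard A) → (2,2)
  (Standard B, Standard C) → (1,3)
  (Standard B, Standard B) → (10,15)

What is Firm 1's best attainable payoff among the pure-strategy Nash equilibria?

Both Standard A is a pure NE (Firm 1: 4 ≥ 2; Firm 2: 8 ≥ 7). Firm 1 gets 4.
Both Standard B is a pure NE (Firm 1: 10 ≥ 7; Firm 2: 15 ≥ 3). Firm 1 gets 10.
Every other cell has a profitable deviation for at least one player. Highest of {4, 10} is 10.

10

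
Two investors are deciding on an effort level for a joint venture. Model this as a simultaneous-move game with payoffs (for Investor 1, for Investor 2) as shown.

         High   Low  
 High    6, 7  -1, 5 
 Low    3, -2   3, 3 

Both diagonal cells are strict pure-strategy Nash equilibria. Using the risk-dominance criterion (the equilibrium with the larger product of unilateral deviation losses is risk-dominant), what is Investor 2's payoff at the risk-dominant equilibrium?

3

At both High: Investor 1 loses 6 − 3 = 3 by deviating; Investor 2 loses 7 − 5 = 2. Product = 3·2 = 6.
At both Low: Investor 1 loses 3 − (-1) = 4 by deviating; Investor 2 loses 3 − (-2) = 5. Product = 4·5 = 20.
20 > 6, so both Low is risk-dominant. Investor 2's payoff there is 3.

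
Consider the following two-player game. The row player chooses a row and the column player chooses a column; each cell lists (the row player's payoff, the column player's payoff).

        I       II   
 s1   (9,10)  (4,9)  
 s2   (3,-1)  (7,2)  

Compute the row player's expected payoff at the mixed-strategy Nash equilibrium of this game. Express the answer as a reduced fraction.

The column player mixes with probability q on I, chosen so the row player is indifferent: 9q + 4(1−q) = 3q + 7(1−q) gives q = 1/3.
The row player's expected payoff (from either row, since indifferent) is 9·1/3 + 4·2/3 = 17/3.

17/3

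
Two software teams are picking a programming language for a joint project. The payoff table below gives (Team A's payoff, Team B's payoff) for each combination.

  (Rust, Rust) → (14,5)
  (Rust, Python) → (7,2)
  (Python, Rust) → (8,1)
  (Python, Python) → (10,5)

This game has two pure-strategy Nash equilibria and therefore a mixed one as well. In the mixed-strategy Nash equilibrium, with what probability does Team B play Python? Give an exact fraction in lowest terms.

2/3

Team B's mix q on Rust must make Team A indifferent between Rust and Python.
Team A's payoff from Rust: 14q + 7(1−q). From Python: 8q + 10(1−q).
Set equal: 6q = 3(1−q) → q = 3/9 = 1/3.
Probability on Python is 1 − 1/3 = 2/3.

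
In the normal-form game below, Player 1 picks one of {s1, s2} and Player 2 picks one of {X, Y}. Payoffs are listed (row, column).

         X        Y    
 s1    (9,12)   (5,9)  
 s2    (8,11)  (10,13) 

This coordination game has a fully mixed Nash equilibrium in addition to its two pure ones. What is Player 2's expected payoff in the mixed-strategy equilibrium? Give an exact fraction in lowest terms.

57/5

Player 1 mixes with probability p on s1, chosen so Player 2 is indifferent: 12p + 11(1−p) = 9p + 13(1−p) gives p = 2/5.
Player 2's expected payoff is 12·2/5 + 11·3/5 = 57/5.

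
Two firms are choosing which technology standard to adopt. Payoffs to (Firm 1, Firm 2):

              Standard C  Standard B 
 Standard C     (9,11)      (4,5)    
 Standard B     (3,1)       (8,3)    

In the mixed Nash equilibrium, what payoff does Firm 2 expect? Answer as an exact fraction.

Firm 1 mixes with probability p on Standard C, chosen so Firm 2 is indifferent: 11p + 1(1−p) = 5p + 3(1−p) gives p = 1/4.
Firm 2's expected payoff is 11·1/4 + 1·3/4 = 7/2.

7/2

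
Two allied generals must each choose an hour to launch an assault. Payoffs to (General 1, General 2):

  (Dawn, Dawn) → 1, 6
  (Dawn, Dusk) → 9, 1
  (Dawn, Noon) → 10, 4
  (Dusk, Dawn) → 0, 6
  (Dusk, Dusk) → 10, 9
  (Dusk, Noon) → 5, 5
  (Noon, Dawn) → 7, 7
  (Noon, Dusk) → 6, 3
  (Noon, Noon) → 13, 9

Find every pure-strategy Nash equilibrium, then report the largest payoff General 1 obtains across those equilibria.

13

Both Dusk is a pure NE (General 1: 10 ≥ 9; General 2: 9 ≥ 6). General 1 gets 10.
Both Noon is a pure NE (General 1: 13 ≥ 10; General 2: 9 ≥ 7). General 1 gets 13.
Every other cell has a profitable deviation for at least one player. Highest of {10, 13} is 13.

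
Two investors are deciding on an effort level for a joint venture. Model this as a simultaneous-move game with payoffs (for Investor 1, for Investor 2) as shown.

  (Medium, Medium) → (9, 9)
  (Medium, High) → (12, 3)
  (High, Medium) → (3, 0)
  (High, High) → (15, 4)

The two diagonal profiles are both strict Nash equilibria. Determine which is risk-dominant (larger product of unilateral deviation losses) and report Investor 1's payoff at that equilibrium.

9

At both Medium: Investor 1 loses 9 − 3 = 6 by deviating; Investor 2 loses 9 − 3 = 6. Product = 6·6 = 36.
At both High: Investor 1 loses 15 − 12 = 3 by deviating; Investor 2 loses 4 − 0 = 4. Product = 3·4 = 12.
36 > 12, so both Medium is risk-dominant. Investor 1's payoff there is 9.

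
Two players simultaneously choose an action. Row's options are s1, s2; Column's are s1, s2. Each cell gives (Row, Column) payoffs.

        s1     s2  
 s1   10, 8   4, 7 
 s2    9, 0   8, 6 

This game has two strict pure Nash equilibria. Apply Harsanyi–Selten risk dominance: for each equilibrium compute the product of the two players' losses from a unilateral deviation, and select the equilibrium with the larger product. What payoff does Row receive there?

8

At both s1: Row loses 10 − 9 = 1 by deviating; Column loses 8 − 7 = 1. Product = 1·1 = 1.
At both s2: Row loses 8 − 4 = 4 by deviating; Column loses 6 − 0 = 6. Product = 4·6 = 24.
24 > 1, so both s2 is risk-dominant. Row's payoff there is 8.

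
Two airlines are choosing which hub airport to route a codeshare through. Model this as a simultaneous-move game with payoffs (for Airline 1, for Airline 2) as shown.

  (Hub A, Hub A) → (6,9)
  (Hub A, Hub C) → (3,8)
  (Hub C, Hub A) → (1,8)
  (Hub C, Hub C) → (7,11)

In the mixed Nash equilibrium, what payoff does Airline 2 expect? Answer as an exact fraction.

Airline 1 mixes with probability p on Hub A, chosen so Airline 2 is indifferent: 9p + 8(1−p) = 8p + 11(1−p) gives p = 3/4.
Airline 2's expected payoff is 9·3/4 + 8·1/4 = 35/4.

35/4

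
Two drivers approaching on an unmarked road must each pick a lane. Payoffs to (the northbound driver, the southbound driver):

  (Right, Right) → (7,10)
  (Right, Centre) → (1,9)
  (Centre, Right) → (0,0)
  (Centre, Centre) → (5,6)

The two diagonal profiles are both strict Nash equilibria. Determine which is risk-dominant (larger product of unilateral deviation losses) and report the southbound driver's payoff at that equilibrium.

6

At both Right: the northbound driver loses 7 − 0 = 7 by deviating; the southbound driver loses 10 − 9 = 1. Product = 7·1 = 7.
At both Centre: the northbound driver loses 5 − 1 = 4 by deviating; the southbound driver loses 6 − 0 = 6. Product = 4·6 = 24.
24 > 7, so both Centre is risk-dominant. The southbound driver's payoff there is 6.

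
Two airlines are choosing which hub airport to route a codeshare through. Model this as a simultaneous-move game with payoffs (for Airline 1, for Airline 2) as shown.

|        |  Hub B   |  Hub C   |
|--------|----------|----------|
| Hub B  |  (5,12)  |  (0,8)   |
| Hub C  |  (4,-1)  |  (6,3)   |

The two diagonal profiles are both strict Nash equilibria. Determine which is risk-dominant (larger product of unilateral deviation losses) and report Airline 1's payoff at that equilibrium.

At both Hub B: Airline 1 loses 5 − 4 = 1 by deviating; Airline 2 loses 12 − 8 = 4. Product = 1·4 = 4.
At both Hub C: Airline 1 loses 6 − 0 = 6 by deviating; Airline 2 loses 3 − (-1) = 4. Product = 6·4 = 24.
24 > 4, so both Hub C is risk-dominant. Airline 1's payoff there is 6.

6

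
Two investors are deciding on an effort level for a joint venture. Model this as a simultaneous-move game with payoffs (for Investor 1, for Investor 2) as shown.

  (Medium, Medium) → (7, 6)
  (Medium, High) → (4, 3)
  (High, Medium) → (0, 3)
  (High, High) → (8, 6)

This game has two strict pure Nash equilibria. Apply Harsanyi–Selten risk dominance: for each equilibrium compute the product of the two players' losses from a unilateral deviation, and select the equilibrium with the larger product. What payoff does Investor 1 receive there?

At both Medium: Investor 1 loses 7 − 0 = 7 by deviating; Investor 2 loses 6 − 3 = 3. Product = 7·3 = 21.
At both High: Investor 1 loses 8 − 4 = 4 by deviating; Investor 2 loses 6 − 3 = 3. Product = 4·3 = 12.
21 > 12, so both Medium is risk-dominant. Investor 1's payoff there is 7.

7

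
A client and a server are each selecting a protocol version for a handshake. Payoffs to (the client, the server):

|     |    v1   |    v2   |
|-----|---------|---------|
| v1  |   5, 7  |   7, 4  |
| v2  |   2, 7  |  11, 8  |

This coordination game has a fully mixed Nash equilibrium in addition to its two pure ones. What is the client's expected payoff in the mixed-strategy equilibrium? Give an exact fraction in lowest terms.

The server mixes with probability q on v1, chosen so the client is indifferent: 5q + 7(1−q) = 2q + 11(1−q) gives q = 4/7.
The client's expected payoff (from either row, since indifferent) is 5·4/7 + 7·3/7 = 41/7.

41/7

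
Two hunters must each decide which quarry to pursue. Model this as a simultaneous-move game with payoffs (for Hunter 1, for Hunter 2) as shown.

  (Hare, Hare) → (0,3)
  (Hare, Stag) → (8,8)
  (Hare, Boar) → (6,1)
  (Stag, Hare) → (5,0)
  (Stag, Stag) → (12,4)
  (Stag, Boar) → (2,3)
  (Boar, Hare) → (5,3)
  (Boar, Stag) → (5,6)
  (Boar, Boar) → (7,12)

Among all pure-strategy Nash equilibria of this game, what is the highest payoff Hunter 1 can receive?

12

Both Stag is a pure NE (Hunter 1: 12 ≥ 8; Hunter 2: 4 ≥ 3). Hunter 1 gets 12.
Both Boar is a pure NE (Hunter 1: 7 ≥ 6; Hunter 2: 12 ≥ 6). Hunter 1 gets 7.
Every other cell has a profitable deviation for at least one player. Highest of {12, 7} is 12.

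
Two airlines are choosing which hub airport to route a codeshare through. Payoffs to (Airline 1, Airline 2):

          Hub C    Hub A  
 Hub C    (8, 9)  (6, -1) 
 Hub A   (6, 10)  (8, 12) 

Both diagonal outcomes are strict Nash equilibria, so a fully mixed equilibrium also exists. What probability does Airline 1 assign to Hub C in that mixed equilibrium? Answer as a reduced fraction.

Airline 1's mix p on Hub C must make Airline 2 indifferent between Hub C and Hub A.
Airline 2's payoff from Hub C: 9p + 10(1−p). From Hub A: (-1)p + 12(1−p).
Set equal: 10p = 2(1−p) → p = 2/12 = 1/6.

1/6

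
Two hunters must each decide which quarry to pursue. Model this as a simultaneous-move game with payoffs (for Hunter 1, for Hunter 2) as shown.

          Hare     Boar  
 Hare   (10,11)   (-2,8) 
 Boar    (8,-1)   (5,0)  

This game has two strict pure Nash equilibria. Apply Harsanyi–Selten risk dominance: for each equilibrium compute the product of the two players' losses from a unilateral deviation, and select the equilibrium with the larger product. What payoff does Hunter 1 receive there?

At both Hare: Hunter 1 loses 10 − 8 = 2 by deviating; Hunter 2 loses 11 − 8 = 3. Product = 2·3 = 6.
At both Boar: Hunter 1 loses 5 − (-2) = 7 by deviating; Hunter 2 loses 0 − (-1) = 1. Product = 7·1 = 7.
7 > 6, so both Boar is risk-dominant. Hunter 1's payoff there is 5.

5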